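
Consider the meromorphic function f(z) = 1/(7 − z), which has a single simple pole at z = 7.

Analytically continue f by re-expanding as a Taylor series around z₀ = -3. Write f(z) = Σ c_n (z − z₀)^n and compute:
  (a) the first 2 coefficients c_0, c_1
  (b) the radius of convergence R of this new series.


Let w = z − z₀, so z = z₀ + w.
Then 7 − z = 7 − (z₀ + w) = (7 − z₀) − w = 10 − w.
f(z) = 1/(10 − w) = (1/(10)) · 1/(1 − w/(10)) = Σ_{n≥0} w^n / (10)^(n+1).
So c_n = 1/(10)^(n+1):
  c_0 = 1/(10)^1 = 1/10.
  c_1 = 1/(10)^2 = 1/100.
The series is valid for |w/d| < 1, i.e. |z − z₀| < |d|.
Radius of convergence: R = |7 − z₀| = |10| = 10 (distance from z₀ to the singularity z = 7).

c_0 = 1/10, c_1 = 1/100; R = 10.


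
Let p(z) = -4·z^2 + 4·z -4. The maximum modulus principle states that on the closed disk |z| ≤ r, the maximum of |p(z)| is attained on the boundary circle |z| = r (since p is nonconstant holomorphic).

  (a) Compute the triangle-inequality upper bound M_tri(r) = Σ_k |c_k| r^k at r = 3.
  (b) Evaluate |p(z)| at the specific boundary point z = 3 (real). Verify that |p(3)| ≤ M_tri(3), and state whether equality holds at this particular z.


Coefficients: c_0 = -4, c_1 = 4, c_2 = -4. Radius r = 3.
Part (a). Triangle bound: M_tri(r) = Σ_k |c_k| r^k
  = |-4|·3^0 + |4|·3^1 + |-4|·3^2
  = 4 + 12 + 36 = 52.
This bounds M(r) := max_{|z|=r} |p(z)| from above; equality holds iff all terms c_k z^k can be made to align in phase at a single z on |z|=r.
Part (b). At z = 3 (real, on the circle |z| = r):
  p(3) = (-4)·3^0 + (4)·3^1 + (-4)·3^2 = -28.
  |p(3)| = 28.
Check: |p(3)| = 28 ≤ 52 = M_tri(3). ✓ Equality does not hold at z = 3 (the coefficients have mixed signs, so the terms do not all align in phase there).

M_tri(3) = 52; |p(3)| = 28; equality at z=3: no.


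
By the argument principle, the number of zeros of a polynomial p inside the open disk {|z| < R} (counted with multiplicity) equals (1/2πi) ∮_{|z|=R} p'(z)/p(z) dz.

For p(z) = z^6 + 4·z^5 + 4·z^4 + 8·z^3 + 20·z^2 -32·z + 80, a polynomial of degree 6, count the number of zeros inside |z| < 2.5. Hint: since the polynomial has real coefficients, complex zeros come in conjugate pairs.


The zeros of p are: (-3 + 1i), (-3 - 1i), (1 + 1i), (1 - 1i), (0 + 2i), (0 - 2i).
Their magnitudes are: 3.162, 3.162, 1.414, 1.414, 2, 2.
Zeros with |z| < R = 2.5: (1 + 1i), (1 - 1i), (0 + 2i), (0 - 2i).
Count = 4.
By the argument principle, (1/2πi) ∮_{|z|=R} p'(z)/p(z) dz equals exactly this count.

Number of zeros inside |z| < 2.5: 4.


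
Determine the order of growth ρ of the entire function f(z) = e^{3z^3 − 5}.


|e^{3z^3 − 5}| = e^{Re(3·z^3) + -5} ≤ e^{3|z|^3 + -5} = e^{3r^3 + -5} on |z| = r, so ρ ≤ 3. Choosing z on |z|=r so that 3·z^3 is real positive (always possible by picking arg z appropriately) gives |f(z)| = e^{3r^3 + -5}, matching the bound. The additive constant -5 does not affect log log M(r) ~ 3·log r. Hence ρ = 3.
Therefore ρ = 3.

Order ρ = 3.


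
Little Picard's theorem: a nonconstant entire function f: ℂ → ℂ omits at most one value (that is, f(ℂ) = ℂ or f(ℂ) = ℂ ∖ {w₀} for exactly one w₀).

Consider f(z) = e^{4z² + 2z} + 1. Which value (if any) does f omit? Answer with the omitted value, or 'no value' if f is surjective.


Little Picard bounds the complement of f(ℂ) to at most one point.
The exponent g(z) = 4z² + 2z is a nonconstant polynomial, hence surjective onto ℂ. So e^{g(z)} takes every value in {e^w : w ∈ ℂ} = ℂ ∖ {0}. Adding 1 shifts the range to ℂ ∖ {1}. f omits exactly 1.

Omitted value: 1.


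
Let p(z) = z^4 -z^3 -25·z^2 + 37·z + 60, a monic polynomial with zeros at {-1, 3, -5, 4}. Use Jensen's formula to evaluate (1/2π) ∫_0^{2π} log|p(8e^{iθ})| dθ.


Zeros: -5, -1, 3, 4; r = 8.
Inside |z| < r: -5, -1, 3, 4. Outside (|z| ≥ r): ∅.
p(0) = 60, so log|p(0)| = log(60) = 4.0943.
Apply Jensen: I(r) = log|p(0)| + Σ_k log(r/|z_k|), summed over zeros inside |z| < r.
  log(r/|z_k|) for z_k = -1: log(8/1) = 2.0794
  log(r/|z_k|) for z_k = 3: log(8/3) = 0.9808
  log(r/|z_k|) for z_k = -5: log(8/5) = 0.4700
  log(r/|z_k|) for z_k = 4: log(8/4) = 0.6931
Sum over inside zeros: 4.2234.
I(r) = log|p(0)| + (inside sum) = 4.0943 + 4.2234 = 8.3178.
Closed form (all zeros inside, monic): I(r) = n·log(r) = 4·log(8) = 8.3178. ✓

I(r) ≈ 8.3178.


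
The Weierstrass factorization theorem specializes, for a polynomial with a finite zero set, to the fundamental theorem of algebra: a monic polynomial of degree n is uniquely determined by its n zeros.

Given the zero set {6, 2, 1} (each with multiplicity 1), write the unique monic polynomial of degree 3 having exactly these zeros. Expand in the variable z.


The polynomial is p(z) = ∏_{α ∈ S} (z − α), where S = {6, 2, 1}.
Expanding the product yields: p(z) = z^3 -9·z^2 + 20·z -12.
The resulting polynomial has degree 3 and real coefficients as required.

p(z) = z^3 -9·z^2 + 20·z -12.


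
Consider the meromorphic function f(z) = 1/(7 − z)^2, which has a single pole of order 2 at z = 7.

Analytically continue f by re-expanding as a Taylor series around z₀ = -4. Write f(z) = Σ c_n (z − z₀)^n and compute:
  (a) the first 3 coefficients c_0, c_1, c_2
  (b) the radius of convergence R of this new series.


Let w = z − z₀, so z = z₀ + w.
Then 7 − z = 7 − (z₀ + w) = (7 − z₀) − w = 11 − w.
f(z) = 1/(11 − w)^2 = (1/(11)^2) · (1 − w/(11))^{−2}.
By the binomial series (1−u)^{−2} = Σ_{n≥0} C(n+1, 1) u^n for |u|<1, with u = w/(11):
  c_n = C(n+1, 1) / (11)^(n+2).
  c_0 = 1/(11)^2 = 1/121.
  c_1 = 2/(11)^3 = 2/1331.
  c_2 = 3/(11)^4 = 3/14641.
The series is valid for |w/d| < 1, i.e. |z − z₀| < |d|.
Radius of convergence: R = |7 − z₀| = |11| = 11 (distance from z₀ to the singularity z = 7).

c_0 = 1/121, c_1 = 2/1331, c_2 = 3/14641; R = 11.


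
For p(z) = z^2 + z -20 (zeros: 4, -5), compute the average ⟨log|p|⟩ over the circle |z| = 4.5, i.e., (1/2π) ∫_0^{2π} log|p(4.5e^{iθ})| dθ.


Zeros: -5, 4; r = 4.5.
Inside |z| < r: 4. Outside (|z| ≥ r): -5.
p(0) = -20, so log|p(0)| = log(20) = 2.9957.
Apply Jensen: I(r) = log|p(0)| + Σ_k log(r/|z_k|), summed over zeros inside |z| < r.
  log(r/|z_k|) for z_k = 4: log(4.5/4) = 0.1178
  Outside zeros (-5) contribute nothing to the Jensen sum.
Sum over inside zeros: 0.1178.
I(r) = log|p(0)| + (inside sum) = 2.9957 + 0.1178 = 3.1135.
Note: since some zeros are outside |z| ≤ r, the simplified n·log(r) form does NOT apply — only the inside zeros contribute.

I(r) ≈ 3.1135.


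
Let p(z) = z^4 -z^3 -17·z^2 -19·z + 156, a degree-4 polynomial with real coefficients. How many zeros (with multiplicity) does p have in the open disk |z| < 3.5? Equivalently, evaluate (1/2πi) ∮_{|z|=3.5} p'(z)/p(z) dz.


The zeros of p are: 4, (-3 + 2i), (-3 - 2i), 3.
Their magnitudes are: 4, 3.606, 3.606, 3.
Zeros with |z| < R = 3.5: 3.
Count = 1.
By the argument principle, (1/2πi) ∮_{|z|=R} p'(z)/p(z) dz equals exactly this count.

Number of zeros inside |z| < 3.5: 1.


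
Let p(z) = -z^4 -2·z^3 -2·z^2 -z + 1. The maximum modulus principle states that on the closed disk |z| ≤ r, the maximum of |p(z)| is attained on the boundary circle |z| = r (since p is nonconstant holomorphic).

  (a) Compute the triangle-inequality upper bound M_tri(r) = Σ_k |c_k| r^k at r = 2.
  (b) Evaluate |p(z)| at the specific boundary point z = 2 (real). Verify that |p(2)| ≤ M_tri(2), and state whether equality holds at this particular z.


Coefficients: c_0 = 1, c_1 = -1, c_2 = -2, c_3 = -2, c_4 = -1. Radius r = 2.
Part (a). Triangle bound: M_tri(r) = Σ_k |c_k| r^k
  = |1|·2^0 + |-1|·2^1 + |-2|·2^2 + |-2|·2^3 + |-1|·2^4
  = 1 + 2 + 8 + 16 + 16 = 43.
This bounds M(r) := max_{|z|=r} |p(z)| from above; equality holds iff all terms c_k z^k can be made to align in phase at a single z on |z|=r.
Part (b). At z = 2 (real, on the circle |z| = r):
  p(2) = (1)·2^0 + (-1)·2^1 + (-2)·2^2 + (-2)·2^3 + (-1)·2^4 = -41.
  |p(2)| = 41.
Check: |p(2)| = 41 ≤ 43 = M_tri(2). ✓ Equality does not hold at z = 2 (the coefficients have mixed signs, so the terms do not all align in phase there).

M_tri(2) = 43; |p(2)| = 41; equality at z=2: no.


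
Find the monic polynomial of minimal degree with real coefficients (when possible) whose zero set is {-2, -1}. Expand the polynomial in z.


The polynomial is p(z) = ∏_{α ∈ S} (z − α), where S = {-2, -1}.
Expanding the product yields: p(z) = z^2 + 3·z + 2.
The resulting polynomial has degree 2 and real coefficients as required.

p(z) = z^2 + 3·z + 2.


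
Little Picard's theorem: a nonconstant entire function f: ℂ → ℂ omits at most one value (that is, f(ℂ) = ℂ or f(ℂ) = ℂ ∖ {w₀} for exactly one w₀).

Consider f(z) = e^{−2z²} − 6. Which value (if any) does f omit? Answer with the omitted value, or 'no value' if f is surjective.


Little Picard bounds the complement of f(ℂ) to at most one point.
The exponent g(z) = −2z² is a nonconstant polynomial, hence surjective onto ℂ. So e^{g(z)} takes every value in {e^w : w ∈ ℂ} = ℂ ∖ {0}. Adding -6 shifts the range to ℂ ∖ {-6}. f omits exactly -6.

Omitted value: -6.


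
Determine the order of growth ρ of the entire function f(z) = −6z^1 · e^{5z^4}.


M(r) = max_{|z|=r} |-6|·|z|^1·|e^{5z^4}| = 6·r^1 · e^{5r^4} (the factors attain their maxima compatibly on |z|=r). Then log M(r) = log 6 + 1·log r + 5r^4, dominated by the last term, so log log M(r) ~ 4·log r. The polynomial factor -6z^1 contributes only a log r term and does not affect the order. ρ = 4.
Therefore ρ = 4.

Order ρ = 4.


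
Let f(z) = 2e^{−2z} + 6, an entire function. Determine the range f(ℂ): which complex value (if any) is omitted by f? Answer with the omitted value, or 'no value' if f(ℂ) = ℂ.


Little Picard bounds the complement of f(ℂ) to at most one point.
e^{−2z} is never zero on ℂ, so 2·e^{−2z} takes every value in ℂ ∖ {0}. Adding 6 shifts the range to ℂ ∖ {6}. Thus f omits exactly the value 6.

Omitted value: 6.


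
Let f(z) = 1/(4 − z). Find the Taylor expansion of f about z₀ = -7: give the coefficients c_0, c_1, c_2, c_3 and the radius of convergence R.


Let w = z − z₀, so z = z₀ + w.
Then 4 − z = 4 − (z₀ + w) = (4 − z₀) − w = 11 − w.
f(z) = 1/(11 − w) = (1/(11)) · 1/(1 − w/(11)) = Σ_{n≥0} w^n / (11)^(n+1).
So c_n = 1/(11)^(n+1):
  c_0 = 1/(11)^1 = 1/11.
  c_1 = 1/(11)^2 = 1/121.
  c_2 = 1/(11)^3 = 1/1331.
  c_3 = 1/(11)^4 = 1/14641.
The series is valid for |w/d| < 1, i.e. |z − z₀| < |d|.
Radius of convergence: R = |4 − z₀| = |11| = 11 (distance from z₀ to the singularity z = 4).

c_0 = 1/11, c_1 = 1/121, c_2 = 1/1331, c_3 = 1/14641; R = 11.


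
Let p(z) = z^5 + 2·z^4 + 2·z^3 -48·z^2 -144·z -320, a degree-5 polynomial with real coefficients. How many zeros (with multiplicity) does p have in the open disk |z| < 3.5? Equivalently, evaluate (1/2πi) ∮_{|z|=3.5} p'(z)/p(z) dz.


The zeros of p are: 4, (-1 + 3i), (-1 - 3i), (-2 + 2i), (-2 - 2i).
Their magnitudes are: 4, 3.162, 3.162, 2.828, 2.828.
Zeros with |z| < R = 3.5: (-1 + 3i), (-1 - 3i), (-2 + 2i), (-2 - 2i).
Count = 4.
By the argument principle, (1/2πi) ∮_{|z|=R} p'(z)/p(z) dz equals exactly this count.

Number of zeros inside |z| < 3.5: 4.


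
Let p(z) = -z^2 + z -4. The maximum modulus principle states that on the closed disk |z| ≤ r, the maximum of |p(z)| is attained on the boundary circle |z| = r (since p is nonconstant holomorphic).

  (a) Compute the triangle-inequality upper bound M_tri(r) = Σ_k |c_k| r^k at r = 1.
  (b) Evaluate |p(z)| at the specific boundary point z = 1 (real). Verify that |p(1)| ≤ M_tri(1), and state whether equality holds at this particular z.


Coefficients: c_0 = -4, c_1 = 1, c_2 = -1. Radius r = 1.
Part (a). Triangle bound: M_tri(r) = Σ_k |c_k| r^k
  = |-4|·1^0 + |1|·1^1 + |-1|·1^2
  = 4 + 1 + 1 = 6.
This bounds M(r) := max_{|z|=r} |p(z)| from above; equality holds iff all terms c_k z^k can be made to align in phase at a single z on |z|=r.
Part (b). At z = 1 (real, on the circle |z| = r):
  p(1) = (-4)·1^0 + (1)·1^1 + (-1)·1^2 = -4.
  |p(1)| = 4.
Check: |p(1)| = 4 ≤ 6 = M_tri(1). ✓ Equality does not hold at z = 1 (the coefficients have mixed signs, so the terms do not all align in phase there).

M_tri(1) = 6; |p(1)| = 4; equality at z=1: no.


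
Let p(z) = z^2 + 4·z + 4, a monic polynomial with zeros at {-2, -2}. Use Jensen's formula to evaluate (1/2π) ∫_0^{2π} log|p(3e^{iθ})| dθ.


Zeros: -2, -2; r = 3.
Inside |z| < r: -2, -2. Outside (|z| ≥ r): ∅.
p(0) = 4, so log|p(0)| = log(4) = 1.3863.
Apply Jensen: I(r) = log|p(0)| + Σ_k log(r/|z_k|), summed over zeros inside |z| < r.
  log(r/|z_k|) for z_k = -2: log(3/2) = 0.4055
  log(r/|z_k|) for z_k = -2: log(3/2) = 0.4055
Sum over inside zeros: 0.8109.
I(r) = log|p(0)| + (inside sum) = 1.3863 + 0.8109 = 2.1972.
Closed form (all zeros inside, monic): I(r) = n·log(r) = 2·log(3) = 2.1972. ✓

I(r) ≈ 2.1972.


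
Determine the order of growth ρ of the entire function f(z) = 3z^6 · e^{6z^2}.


M(r) = max_{|z|=r} |3|·|z|^6·|e^{6z^2}| = 3·r^6 · e^{6r^2} (the factors attain their maxima compatibly on |z|=r). Then log M(r) = log 3 + 6·log r + 6r^2, dominated by the last term, so log log M(r) ~ 2·log r. The polynomial factor 3z^6 contributes only a log r term and does not affect the order. ρ = 2.
Therefore ρ = 2.

Order ρ = 2.


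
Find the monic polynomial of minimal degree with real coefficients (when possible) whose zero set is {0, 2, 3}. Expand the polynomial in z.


The polynomial is p(z) = ∏_{α ∈ S} (z − α), where S = {0, 2, 3}.
Expanding the product yields: p(z) = z^3 -5·z^2 + 6·z.
The resulting polynomial has degree 3 and real coefficients as required.

p(z) = z^3 -5·z^2 + 6·z.


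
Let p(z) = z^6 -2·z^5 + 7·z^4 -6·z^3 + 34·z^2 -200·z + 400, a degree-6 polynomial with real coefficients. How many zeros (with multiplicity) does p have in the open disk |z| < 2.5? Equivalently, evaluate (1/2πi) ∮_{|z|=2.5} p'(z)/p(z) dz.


The zeros of p are: (-2 + 2i), (-2 - 2i), (2 + 1i), (2 - 1i), (1 + 3i), (1 - 3i).
Their magnitudes are: 2.828, 2.828, 2.236, 2.236, 3.162, 3.162.
Zeros with |z| < R = 2.5: (2 + 1i), (2 - 1i).
Count = 2.
By the argument principle, (1/2πi) ∮_{|z|=R} p'(z)/p(z) dz equals exactly this count.

Number of zeros inside |z| < 2.5: 2.


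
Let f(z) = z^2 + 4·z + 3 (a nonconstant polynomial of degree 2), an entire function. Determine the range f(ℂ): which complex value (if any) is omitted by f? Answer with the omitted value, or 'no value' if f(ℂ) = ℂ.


Little Picard bounds the complement of f(ℂ) to at most one point.
For every w ∈ ℂ, the equation p(z) − w = 0 is a nonconstant polynomial in z and hence has at least one root by the fundamental theorem of algebra. So p is surjective onto ℂ, omitting no value.

Omitted value: no value.


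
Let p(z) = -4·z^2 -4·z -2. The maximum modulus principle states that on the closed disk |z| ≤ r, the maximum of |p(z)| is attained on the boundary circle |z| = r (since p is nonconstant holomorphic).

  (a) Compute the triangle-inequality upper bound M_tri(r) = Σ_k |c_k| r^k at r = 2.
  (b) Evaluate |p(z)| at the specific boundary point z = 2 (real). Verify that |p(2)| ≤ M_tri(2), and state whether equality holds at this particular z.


Coefficients: c_0 = -2, c_1 = -4, c_2 = -4. Radius r = 2.
Part (a). Triangle bound: M_tri(r) = Σ_k |c_k| r^k
  = |-2|·2^0 + |-4|·2^1 + |-4|·2^2
  = 2 + 8 + 16 = 26.
This bounds M(r) := max_{|z|=r} |p(z)| from above; equality holds iff all terms c_k z^k can be made to align in phase at a single z on |z|=r.
Part (b). At z = 2 (real, on the circle |z| = r):
  p(2) = (-2)·2^0 + (-4)·2^1 + (-4)·2^2 = -26.
  |p(2)| = 26.
Since all nonzero coefficients share the same sign, |p(2)| = 26 = M_tri(2); the triangle bound is attained at z = 2, so in fact M(r) = 26.

M_tri(2) = 26; |p(2)| = 26; equality at z=2: yes.


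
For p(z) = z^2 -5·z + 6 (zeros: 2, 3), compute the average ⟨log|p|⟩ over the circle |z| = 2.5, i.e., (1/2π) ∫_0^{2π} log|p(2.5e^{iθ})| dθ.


Zeros: 2, 3; r = 2.5.
Inside |z| < r: 2. Outside (|z| ≥ r): 3.
p(0) = 6, so log|p(0)| = log(6) = 1.7918.
Apply Jensen: I(r) = log|p(0)| + Σ_k log(r/|z_k|), summed over zeros inside |z| < r.
  log(r/|z_k|) for z_k = 2: log(2.5/2) = 0.2231
  Outside zeros (3) contribute nothing to the Jensen sum.
Sum over inside zeros: 0.2231.
I(r) = log|p(0)| + (inside sum) = 1.7918 + 0.2231 = 2.0149.
Note: since some zeros are outside |z| ≤ r, the simplified n·log(r) form does NOT apply — only the inside zeros contribute.

I(r) ≈ 2.0149.


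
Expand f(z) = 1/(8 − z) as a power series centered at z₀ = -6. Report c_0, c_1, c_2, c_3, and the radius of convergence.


Let w = z − z₀, so z = z₀ + w.
Then 8 − z = 8 − (z₀ + w) = (8 − z₀) − w = 14 − w.
f(z) = 1/(14 − w) = (1/(14)) · 1/(1 − w/(14)) = Σ_{n≥0} w^n / (14)^(n+1).
So c_n = 1/(14)^(n+1):
  c_0 = 1/(14)^1 = 1/14.
  c_1 = 1/(14)^2 = 1/196.
  c_2 = 1/(14)^3 = 1/2744.
  c_3 = 1/(14)^4 = 1/38416.
The series is valid for |w/d| < 1, i.e. |z − z₀| < |d|.
Radius of convergence: R = |8 − z₀| = |14| = 14 (distance from z₀ to the singularity z = 8).

c_0 = 1/14, c_1 = 1/196, c_2 = 1/2744, c_3 = 1/38416; R = 14.


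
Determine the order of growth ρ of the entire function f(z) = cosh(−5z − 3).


cosh(w) is a linear combination of e^{iw} and e^{−iw} (or e^w, e^{−w} in the hyperbolic case), so |cosh(w)| ≤ e^{|w|}. With w = −5z − 3, |w| ≤ 5|z| + 3 = 5r + 3 on |z| = r, giving M(r) ≤ e^{5r + 3}, so ρ ≤ 1. On a suitable ray (z = it for sin/cos; z = t for sinh/cosh, t real → ∞), |cosh(−5z − 3)| grows like e^{5|t|}/2, so ρ ≥ 1. Hence ρ = 1.
Therefore ρ = 1.

Order ρ = 1.


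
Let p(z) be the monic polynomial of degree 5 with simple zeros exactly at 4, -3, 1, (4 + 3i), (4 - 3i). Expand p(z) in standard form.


The polynomial is p(z) = ∏_{α ∈ S} (z − α), where S = {4, -3, 1, (4 + 3i), (4 - 3i)}.
Expanding the product yields: p(z) = z^5 -10·z^4 + 30·z^3 + 50·z^2 -371·z + 300.
Note conjugate pairs combine to real quadratics: (z − (4+3i))(z − (4−3i)) = z² − 8z + 25.
The resulting polynomial has degree 5 and real coefficients as required.

p(z) = z^5 -10·z^4 + 30·z^3 + 50·z^2 -371·z + 300.


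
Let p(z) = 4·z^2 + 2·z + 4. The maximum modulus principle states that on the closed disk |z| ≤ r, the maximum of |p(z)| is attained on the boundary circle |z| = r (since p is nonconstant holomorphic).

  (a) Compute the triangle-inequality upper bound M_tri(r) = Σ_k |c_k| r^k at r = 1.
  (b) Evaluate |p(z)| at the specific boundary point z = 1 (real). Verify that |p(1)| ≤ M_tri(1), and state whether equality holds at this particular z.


Coefficients: c_0 = 4, c_1 = 2, c_2 = 4. Radius r = 1.
Part (a). Triangle bound: M_tri(r) = Σ_k |c_k| r^k
  = |4|·1^0 + |2|·1^1 + |4|·1^2
  = 4 + 2 + 4 = 10.
This bounds M(r) := max_{|z|=r} |p(z)| from above; equality holds iff all terms c_k z^k can be made to align in phase at a single z on |z|=r.
Part (b). At z = 1 (real, on the circle |z| = r):
  p(1) = (4)·1^0 + (2)·1^1 + (4)·1^2 = 10.
  |p(1)| = 10.
Since all nonzero coefficients share the same sign, |p(1)| = 10 = M_tri(1); the triangle bound is attained at z = 1, so in fact M(r) = 10.

M_tri(1) = 10; |p(1)| = 10; equality at z=1: yes.


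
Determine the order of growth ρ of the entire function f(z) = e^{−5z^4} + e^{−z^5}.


Each summand is entire of order 4 and 5 respectively (as in the single-exponential case). The order of a sum is at most the max of the orders, so ρ ≤ 5. For the lower bound: on |z|=r choose arg z so that -1z^5 is real positive; then |e^{-1z^5}| = e^{1r^5} while |e^{-5z^4}| ≤ e^{5r^4} = o(e^{1r^5}). So |f| ≥ e^{1r^5}(1 − o(1)) and ρ ≥ 5. Hence ρ = max(4, 5) = 5.
Therefore ρ = 5.

Order ρ = 5.


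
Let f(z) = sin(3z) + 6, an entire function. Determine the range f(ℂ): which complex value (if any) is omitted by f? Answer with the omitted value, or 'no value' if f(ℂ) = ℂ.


Little Picard bounds the complement of f(ℂ) to at most one point.
sin is entire and surjective onto ℂ: for every w ∈ ℂ, sin(ζ) = w has a solution ζ ∈ ℂ (e.g., via the complex inverse arcsin). With ζ = 3z this gives z = ζ/(3). Then 1·sin(3z) takes every value in 1·ℂ = ℂ, and adding 6 is a bijection of ℂ. So f is surjective and omits no value. (Note: only on the real line is sin bounded by [−1, 1].)

Omitted value: no value.


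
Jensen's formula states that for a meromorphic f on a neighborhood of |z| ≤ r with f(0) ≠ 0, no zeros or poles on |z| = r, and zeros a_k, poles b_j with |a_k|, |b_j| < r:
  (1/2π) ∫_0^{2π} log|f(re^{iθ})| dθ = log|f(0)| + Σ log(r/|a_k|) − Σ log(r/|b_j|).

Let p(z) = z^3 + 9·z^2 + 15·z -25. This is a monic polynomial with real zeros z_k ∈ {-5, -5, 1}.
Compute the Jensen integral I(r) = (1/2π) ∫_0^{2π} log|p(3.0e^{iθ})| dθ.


Zeros: -5, -5, 1; r = 3.0.
Inside |z| < r: 1. Outside (|z| ≥ r): -5, -5.
p(0) = -25, so log|p(0)| = log(25) = 3.2189.
Apply Jensen: I(r) = log|p(0)| + Σ_k log(r/|z_k|), summed over zeros inside |z| < r.
  log(r/|z_k|) for z_k = 1: log(3.0/1) = 1.0986
  Outside zeros (-5, -5) contribute nothing to the Jensen sum.
Sum over inside zeros: 1.0986.
I(r) = log|p(0)| + (inside sum) = 3.2189 + 1.0986 = 4.3175.
Note: since some zeros are outside |z| ≤ r, the simplified n·log(r) form does NOT apply — only the inside zeros contribute.

I(r) ≈ 4.3175.


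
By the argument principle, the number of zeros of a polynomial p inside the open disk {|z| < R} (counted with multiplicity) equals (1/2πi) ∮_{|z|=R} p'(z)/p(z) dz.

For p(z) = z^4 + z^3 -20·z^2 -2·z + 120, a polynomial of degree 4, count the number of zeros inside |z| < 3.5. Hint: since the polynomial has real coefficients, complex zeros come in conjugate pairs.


The zeros of p are: -4, -3, (3 + 1i), (3 - 1i).
Their magnitudes are: 4, 3, 3.162, 3.162.
Zeros with |z| < R = 3.5: -3, (3 + 1i), (3 - 1i).
Count = 3.
By the argument principle, (1/2πi) ∮_{|z|=R} p'(z)/p(z) dz equals exactly this count.

Number of zeros inside |z| < 3.5: 3.


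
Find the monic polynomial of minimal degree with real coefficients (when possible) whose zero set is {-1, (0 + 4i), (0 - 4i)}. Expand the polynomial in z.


The polynomial is p(z) = ∏_{α ∈ S} (z − α), where S = {-1, (0 + 4i), (0 - 4i)}.
Expanding the product yields: p(z) = z^3 + z^2 + 16·z + 16.
Note conjugate pairs combine to real quadratics: (z − (0+4i))(z − (0−4i)) = z² + 16.
The resulting polynomial has degree 3 and real coefficients as required.

p(z) = z^3 + z^2 + 16·z + 16.


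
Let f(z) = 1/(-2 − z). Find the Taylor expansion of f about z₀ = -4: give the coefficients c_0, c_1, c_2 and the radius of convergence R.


Let w = z − z₀, so z = z₀ + w.
Then -2 − z = -2 − (z₀ + w) = (-2 − z₀) − w = 2 − w.
f(z) = 1/(2 − w) = (1/(2)) · 1/(1 − w/(2)) = Σ_{n≥0} w^n / (2)^(n+1).
So c_n = 1/(2)^(n+1):
  c_0 = 1/(2)^1 = 1/2.
  c_1 = 1/(2)^2 = 1/4.
  c_2 = 1/(2)^3 = 1/8.
The series is valid for |w/d| < 1, i.e. |z − z₀| < |d|.
Radius of convergence: R = |-2 − z₀| = |2| = 2 (distance from z₀ to the singularity z = -2).

c_0 = 1/2, c_1 = 1/4, c_2 = 1/8; R = 2.


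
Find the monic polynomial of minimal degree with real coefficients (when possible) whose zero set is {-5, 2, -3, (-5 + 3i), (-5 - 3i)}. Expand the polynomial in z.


The polynomial is p(z) = ∏_{α ∈ S} (z − α), where S = {-5, 2, -3, (-5 + 3i), (-5 - 3i)}.
Expanding the product yields: p(z) = z^5 + 16·z^4 + 93·z^3 + 164·z^2 -334·z -1020.
Note conjugate pairs combine to real quadratics: (z − (-5+3i))(z − (-5−3i)) = z² + 10z + 34.
The resulting polynomial has degree 5 and real coefficients as required.

p(z) = z^5 + 16·z^4 + 93·z^3 + 164·z^2 -334·z -1020.


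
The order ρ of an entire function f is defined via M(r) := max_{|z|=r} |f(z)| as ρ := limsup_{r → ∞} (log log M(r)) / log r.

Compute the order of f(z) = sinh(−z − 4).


sinh(w) is a linear combination of e^{iw} and e^{−iw} (or e^w, e^{−w} in the hyperbolic case), so |sinh(w)| ≤ e^{|w|}. With w = −z − 4, |w| ≤ 1|z| + 4 = 1r + 4 on |z| = r, giving M(r) ≤ e^{1r + 4}, so ρ ≤ 1. On a suitable ray (z = it for sin/cos; z = t for sinh/cosh, t real → ∞), |sinh(−z − 4)| grows like e^{1|t|}/2, so ρ ≥ 1. Hence ρ = 1.
Therefore ρ = 1.

Order ρ = 1.


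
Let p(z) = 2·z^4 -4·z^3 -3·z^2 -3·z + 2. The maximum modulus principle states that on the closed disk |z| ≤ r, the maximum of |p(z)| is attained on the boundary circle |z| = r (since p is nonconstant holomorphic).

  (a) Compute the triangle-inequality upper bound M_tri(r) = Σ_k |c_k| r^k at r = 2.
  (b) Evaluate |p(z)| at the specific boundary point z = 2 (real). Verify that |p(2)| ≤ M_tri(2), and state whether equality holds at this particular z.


Coefficients: c_0 = 2, c_1 = -3, c_2 = -3, c_3 = -4, c_4 = 2. Radius r = 2.
Part (a). Triangle bound: M_tri(r) = Σ_k |c_k| r^k
  = |2|·2^0 + |-3|·2^1 + |-3|·2^2 + |-4|·2^3 + |2|·2^4
  = 2 + 6 + 12 + 32 + 32 = 84.
This bounds M(r) := max_{|z|=r} |p(z)| from above; equality holds iff all terms c_k z^k can be made to align in phase at a single z on |z|=r.
Part (b). At z = 2 (real, on the circle |z| = r):
  p(2) = (2)·2^0 + (-3)·2^1 + (-3)·2^2 + (-4)·2^3 + (2)·2^4 = -16.
  |p(2)| = 16.
Check: |p(2)| = 16 ≤ 84 = M_tri(2). ✓ Equality does not hold at z = 2 (the coefficients have mixed signs, so the terms do not all align in phase there).

M_tri(2) = 84; |p(2)| = 16; equality at z=2: no.


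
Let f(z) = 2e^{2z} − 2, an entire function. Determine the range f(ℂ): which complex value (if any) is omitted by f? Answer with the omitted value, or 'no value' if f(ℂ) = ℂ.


Little Picard bounds the complement of f(ℂ) to at most one point.
e^{2z} is never zero on ℂ, so 2·e^{2z} takes every value in ℂ ∖ {0}. Adding -2 shifts the range to ℂ ∖ {-2}. Thus f omits exactly the value -2.

Omitted value: -2.


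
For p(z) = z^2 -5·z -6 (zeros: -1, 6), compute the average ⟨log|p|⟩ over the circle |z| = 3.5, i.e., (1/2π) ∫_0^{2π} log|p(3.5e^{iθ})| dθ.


Zeros: -1, 6; r = 3.5.
Inside |z| < r: -1. Outside (|z| ≥ r): 6.
p(0) = -6, so log|p(0)| = log(6) = 1.7918.
Apply Jensen: I(r) = log|p(0)| + Σ_k log(r/|z_k|), summed over zeros inside |z| < r.
  log(r/|z_k|) for z_k = -1: log(3.5/1) = 1.2528
  Outside zeros (6) contribute nothing to the Jensen sum.
Sum over inside zeros: 1.2528.
I(r) = log|p(0)| + (inside sum) = 1.7918 + 1.2528 = 3.0445.
Note: since some zeros are outside |z| ≤ r, the simplified n·log(r) form does NOT apply — only the inside zeros contribute.

I(r) ≈ 3.0445.


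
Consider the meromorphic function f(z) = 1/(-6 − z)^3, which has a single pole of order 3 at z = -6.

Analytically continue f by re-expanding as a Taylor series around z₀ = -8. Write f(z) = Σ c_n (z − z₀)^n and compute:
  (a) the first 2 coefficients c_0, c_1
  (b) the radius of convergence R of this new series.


Let w = z − z₀, so z = z₀ + w.
Then -6 − z = -6 − (z₀ + w) = (-6 − z₀) − w = 2 − w.
f(z) = 1/(2 − w)^3 = (1/(2)^3) · (1 − w/(2))^{−3}.
By the binomial series (1−u)^{−3} = Σ_{n≥0} C(n+2, 2) u^n for |u|<1, with u = w/(2):
  c_n = C(n+2, 2) / (2)^(n+3).
  c_0 = 1/(2)^3 = 1/8.
  c_1 = 3/(2)^4 = 3/16.
The series is valid for |w/d| < 1, i.e. |z − z₀| < |d|.
Radius of convergence: R = |-6 − z₀| = |2| = 2 (distance from z₀ to the singularity z = -6).

c_0 = 1/8, c_1 = 3/16; R = 2.


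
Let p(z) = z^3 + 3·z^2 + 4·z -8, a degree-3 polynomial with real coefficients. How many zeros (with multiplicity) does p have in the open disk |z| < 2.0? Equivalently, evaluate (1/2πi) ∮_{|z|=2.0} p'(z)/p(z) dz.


The zeros of p are: 1, (-2 + 2i), (-2 - 2i).
Their magnitudes are: 1, 2.828, 2.828.
Zeros with |z| < R = 2.0: 1.
Count = 1.
By the argument principle, (1/2πi) ∮_{|z|=R} p'(z)/p(z) dz equals exactly this count.

Number of zeros inside |z| < 2.0: 1.


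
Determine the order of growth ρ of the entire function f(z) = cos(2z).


cos(w) is a linear combination of e^{iw} and e^{−iw} (or e^w, e^{−w} in the hyperbolic case), so |cos(w)| ≤ e^{|w|}. With w = 2z, |w| ≤ 2|z| + 0 = 2r + 0 on |z| = r, giving M(r) ≤ e^{2r + 0}, so ρ ≤ 1. On a suitable ray (z = it for sin/cos; z = t for sinh/cosh, t real → ∞), |cos(2z)| grows like e^{2|t|}/2, so ρ ≥ 1. Hence ρ = 1.
Therefore ρ = 1.

Order ρ = 1.


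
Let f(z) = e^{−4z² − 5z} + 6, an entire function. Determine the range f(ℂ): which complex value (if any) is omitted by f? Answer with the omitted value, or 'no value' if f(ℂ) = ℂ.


Little Picard bounds the complement of f(ℂ) to at most one point.
The exponent g(z) = −4z² − 5z is a nonconstant polynomial, hence surjective onto ℂ. So e^{g(z)} takes every value in {e^w : w ∈ ℂ} = ℂ ∖ {0}. Adding 6 shifts the range to ℂ ∖ {6}. f omits exactly 6.

Omitted value: 6.


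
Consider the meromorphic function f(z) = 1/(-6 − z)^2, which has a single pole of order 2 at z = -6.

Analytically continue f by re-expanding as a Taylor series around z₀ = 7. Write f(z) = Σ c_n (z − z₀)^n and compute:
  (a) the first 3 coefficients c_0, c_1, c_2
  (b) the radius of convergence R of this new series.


Let w = z − z₀, so z = z₀ + w.
Then -6 − z = -6 − (z₀ + w) = (-6 − z₀) − w = -13 − w.
f(z) = 1/(-13 − w)^2 = (1/(-13)^2) · (1 − w/(-13))^{−2}.
By the binomial series (1−u)^{−2} = Σ_{n≥0} C(n+1, 1) u^n for |u|<1, with u = w/(-13):
  c_n = C(n+1, 1) / (-13)^(n+2).
  c_0 = 1/(-13)^2 = 1/169.
  c_1 = 2/(-13)^3 = -2/2197.
  c_2 = 3/(-13)^4 = 3/28561.
The series is valid for |w/d| < 1, i.e. |z − z₀| < |d|.
Radius of convergence: R = |-6 − z₀| = |-13| = 13 (distance from z₀ to the singularity z = -6).

c_0 = 1/169, c_1 = -2/2197, c_2 = 3/28561; R = 13.


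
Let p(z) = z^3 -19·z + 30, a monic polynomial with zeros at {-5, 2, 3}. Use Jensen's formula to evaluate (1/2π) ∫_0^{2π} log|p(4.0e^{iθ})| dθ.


Zeros: -5, 2, 3; r = 4.0.
Inside |z| < r: 2, 3. Outside (|z| ≥ r): -5.
p(0) = 30, so log|p(0)| = log(30) = 3.4012.
Apply Jensen: I(r) = log|p(0)| + Σ_k log(r/|z_k|), summed over zeros inside |z| < r.
  log(r/|z_k|) for z_k = 2: log(4.0/2) = 0.6931
  log(r/|z_k|) for z_k = 3: log(4.0/3) = 0.2877
  Outside zeros (-5) contribute nothing to the Jensen sum.
Sum over inside zeros: 0.9808.
I(r) = log|p(0)| + (inside sum) = 3.4012 + 0.9808 = 4.3820.
Note: since some zeros are outside |z| ≤ r, the simplified n·log(r) form does NOT apply — only the inside zeros contribute.

I(r) ≈ 4.3820.


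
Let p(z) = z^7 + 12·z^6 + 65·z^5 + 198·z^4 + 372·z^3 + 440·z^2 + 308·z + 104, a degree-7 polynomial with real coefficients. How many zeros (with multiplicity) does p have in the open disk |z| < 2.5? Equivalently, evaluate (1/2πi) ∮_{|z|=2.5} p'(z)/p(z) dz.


The zeros of p are: (-1 + 1i), (-1 - 1i), -2, (-1 + 1i), (-1 - 1i), (-3 + 2i), (-3 - 2i).
Their magnitudes are: 1.414, 1.414, 2, 1.414, 1.414, 3.606, 3.606.
Zeros with |z| < R = 2.5: (-1 + 1i), (-1 - 1i), -2, (-1 + 1i), (-1 - 1i).
Count = 5.
By the argument principle, (1/2πi) ∮_{|z|=R} p'(z)/p(z) dz equals exactly this count.

Number of zeros inside |z| < 2.5: 5.


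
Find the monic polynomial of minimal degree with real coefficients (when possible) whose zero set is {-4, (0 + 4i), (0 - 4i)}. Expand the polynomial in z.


The polynomial is p(z) = ∏_{α ∈ S} (z − α), where S = {-4, (0 + 4i), (0 - 4i)}.
Expanding the product yields: p(z) = z^3 + 4·z^2 + 16·z + 64.
Note conjugate pairs combine to real quadratics: (z − (0+4i))(z − (0−4i)) = z² + 16.
The resulting polynomial has degree 3 and real coefficients as required.

p(z) = z^3 + 4·z^2 + 16·z + 64.


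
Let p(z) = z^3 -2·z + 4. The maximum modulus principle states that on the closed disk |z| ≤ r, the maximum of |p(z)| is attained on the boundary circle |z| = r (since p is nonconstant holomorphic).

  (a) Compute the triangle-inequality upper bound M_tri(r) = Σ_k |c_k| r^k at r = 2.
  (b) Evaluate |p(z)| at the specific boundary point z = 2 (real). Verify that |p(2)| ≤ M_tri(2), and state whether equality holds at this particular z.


Coefficients: c_0 = 4, c_1 = -2, c_2 = 0, c_3 = 1. Radius r = 2.
Part (a). Triangle bound: M_tri(r) = Σ_k |c_k| r^k
  = |4|·2^0 + |-2|·2^1 + |0|·2^2 + |1|·2^3
  = 4 + 4 + 0 + 8 = 16.
This bounds M(r) := max_{|z|=r} |p(z)| from above; equality holds iff all terms c_k z^k can be made to align in phase at a single z on |z|=r.
Part (b). At z = 2 (real, on the circle |z| = r):
  p(2) = (4)·2^0 + (-2)·2^1 + (0)·2^2 + (1)·2^3 = 8.
  |p(2)| = 8.
Check: |p(2)| = 8 ≤ 16 = M_tri(2). ✓ Equality does not hold at z = 2 (the coefficients have mixed signs, so the terms do not all align in phase there).

M_tri(2) = 16; |p(2)| = 8; equality at z=2: no.


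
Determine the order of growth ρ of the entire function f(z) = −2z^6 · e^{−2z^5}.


M(r) = max_{|z|=r} |-2|·|z|^6·|e^{−2z^5}| = 2·r^6 · e^{2r^5} (the factors attain their maxima compatibly on |z|=r). Then log M(r) = log 2 + 6·log r + 2r^5, dominated by the last term, so log log M(r) ~ 5·log r. The polynomial factor -2z^6 contributes only a log r term and does not affect the order. ρ = 5.
Therefore ρ = 5.

Order ρ = 5.


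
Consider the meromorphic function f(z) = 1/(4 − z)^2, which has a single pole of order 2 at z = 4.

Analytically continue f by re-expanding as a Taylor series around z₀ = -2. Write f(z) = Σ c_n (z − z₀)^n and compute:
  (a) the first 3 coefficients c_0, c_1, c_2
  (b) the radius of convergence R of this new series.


Let w = z − z₀, so z = z₀ + w.
Then 4 − z = 4 − (z₀ + w) = (4 − z₀) − w = 6 − w.
f(z) = 1/(6 − w)^2 = (1/(6)^2) · (1 − w/(6))^{−2}.
By the binomial series (1−u)^{−2} = Σ_{n≥0} C(n+1, 1) u^n for |u|<1, with u = w/(6):
  c_n = C(n+1, 1) / (6)^(n+2).
  c_0 = 1/(6)^2 = 1/36.
  c_1 = 2/(6)^3 = 1/108.
  c_2 = 3/(6)^4 = 1/432.
The series is valid for |w/d| < 1, i.e. |z − z₀| < |d|.
Radius of convergence: R = |4 − z₀| = |6| = 6 (distance from z₀ to the singularity z = 4).

c_0 = 1/36, c_1 = 1/108, c_2 = 1/432; R = 6.


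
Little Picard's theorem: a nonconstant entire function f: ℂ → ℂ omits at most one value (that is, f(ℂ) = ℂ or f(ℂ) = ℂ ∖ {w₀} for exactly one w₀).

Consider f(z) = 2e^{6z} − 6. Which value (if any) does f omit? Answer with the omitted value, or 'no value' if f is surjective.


Little Picard bounds the complement of f(ℂ) to at most one point.
e^{6z} is never zero on ℂ, so 2·e^{6z} takes every value in ℂ ∖ {0}. Adding -6 shifts the range to ℂ ∖ {-6}. Thus f omits exactly the value -6.

Omitted value: -6.


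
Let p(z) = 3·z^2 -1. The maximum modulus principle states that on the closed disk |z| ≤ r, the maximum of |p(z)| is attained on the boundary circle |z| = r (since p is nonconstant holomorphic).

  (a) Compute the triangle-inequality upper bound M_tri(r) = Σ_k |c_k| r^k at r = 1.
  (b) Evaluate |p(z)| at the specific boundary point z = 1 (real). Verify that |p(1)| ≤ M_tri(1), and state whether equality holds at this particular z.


Coefficients: c_0 = -1, c_1 = 0, c_2 = 3. Radius r = 1.
Part (a). Triangle bound: M_tri(r) = Σ_k |c_k| r^k
  = |-1|·1^0 + |0|·1^1 + |3|·1^2
  = 1 + 0 + 3 = 4.
This bounds M(r) := max_{|z|=r} |p(z)| from above; equality holds iff all terms c_k z^k can be made to align in phase at a single z on |z|=r.
Part (b). At z = 1 (real, on the circle |z| = r):
  p(1) = (-1)·1^0 + (0)·1^1 + (3)·1^2 = 2.
  |p(1)| = 2.
Check: |p(1)| = 2 ≤ 4 = M_tri(1). ✓ Equality does not hold at z = 1 (the coefficients have mixed signs, so the terms do not all align in phase there).

M_tri(1) = 4; |p(1)| = 2; equality at z=1: no.


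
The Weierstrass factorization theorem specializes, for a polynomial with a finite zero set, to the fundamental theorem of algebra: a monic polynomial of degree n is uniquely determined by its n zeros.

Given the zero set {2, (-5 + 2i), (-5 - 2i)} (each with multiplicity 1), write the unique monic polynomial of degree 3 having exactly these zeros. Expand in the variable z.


The polynomial is p(z) = ∏_{α ∈ S} (z − α), where S = {2, (-5 + 2i), (-5 - 2i)}.
Expanding the product yields: p(z) = z^3 + 8·z^2 + 9·z -58.
Note conjugate pairs combine to real quadratics: (z − (-5+2i))(z − (-5−2i)) = z² + 10z + 29.
The resulting polynomial has degree 3 and real coefficients as required.

p(z) = z^3 + 8·z^2 + 9·z -58.


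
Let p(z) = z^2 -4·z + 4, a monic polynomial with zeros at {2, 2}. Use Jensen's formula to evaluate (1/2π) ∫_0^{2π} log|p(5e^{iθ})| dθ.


Zeros: 2, 2; r = 5.
Inside |z| < r: 2, 2. Outside (|z| ≥ r): ∅.
p(0) = 4, so log|p(0)| = log(4) = 1.3863.
Apply Jensen: I(r) = log|p(0)| + Σ_k log(r/|z_k|), summed over zeros inside |z| < r.
  log(r/|z_k|) for z_k = 2: log(5/2) = 0.9163
  log(r/|z_k|) for z_k = 2: log(5/2) = 0.9163
Sum over inside zeros: 1.8326.
I(r) = log|p(0)| + (inside sum) = 1.3863 + 1.8326 = 3.2189.
Closed form (all zeros inside, monic): I(r) = n·log(r) = 2·log(5) = 3.2189. ✓

I(r) ≈ 3.2189.


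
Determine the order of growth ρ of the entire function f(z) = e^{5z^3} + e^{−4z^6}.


Each summand is entire of order 3 and 6 respectively (as in the single-exponential case). The order of a sum is at most the max of the orders, so ρ ≤ 6. For the lower bound: on |z|=r choose arg z so that -4z^6 is real positive; then |e^{-4z^6}| = e^{4r^6} while |e^{5z^3}| ≤ e^{5r^3} = o(e^{4r^6}). So |f| ≥ e^{4r^6}(1 − o(1)) and ρ ≥ 6. Hence ρ = max(3, 6) = 6.
Therefore ρ = 6.

Order ρ = 6.


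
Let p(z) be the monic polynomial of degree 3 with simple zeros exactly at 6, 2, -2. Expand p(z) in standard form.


The polynomial is p(z) = ∏_{α ∈ S} (z − α), where S = {6, 2, -2}.
Expanding the product yields: p(z) = z^3 -6·z^2 -4·z + 24.
The resulting polynomial has degree 3 and real coefficients as required.

p(z) = z^3 -6·z^2 -4·z + 24.


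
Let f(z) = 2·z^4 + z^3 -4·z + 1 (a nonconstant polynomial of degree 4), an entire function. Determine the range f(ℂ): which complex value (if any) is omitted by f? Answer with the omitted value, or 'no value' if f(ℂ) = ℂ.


Little Picard bounds the complement of f(ℂ) to at most one point.
For every w ∈ ℂ, the equation p(z) − w = 0 is a nonconstant polynomial in z and hence has at least one root by the fundamental theorem of algebra. So p is surjective onto ℂ, omitting no value.

Omitted value: no value.


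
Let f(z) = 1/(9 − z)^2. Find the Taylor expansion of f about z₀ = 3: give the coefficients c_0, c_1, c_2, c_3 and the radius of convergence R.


Let w = z − z₀, so z = z₀ + w.
Then 9 − z = 9 − (z₀ + w) = (9 − z₀) − w = 6 − w.
f(z) = 1/(6 − w)^2 = (1/(6)^2) · (1 − w/(6))^{−2}.
By the binomial series (1−u)^{−2} = Σ_{n≥0} C(n+1, 1) u^n for |u|<1, with u = w/(6):
  c_n = C(n+1, 1) / (6)^(n+2).
  c_0 = 1/(6)^2 = 1/36.
  c_1 = 2/(6)^3 = 1/108.
  c_2 = 3/(6)^4 = 1/432.
  c_3 = 4/(6)^5 = 1/1944.
The series is valid for |w/d| < 1, i.e. |z − z₀| < |d|.
Radius of convergence: R = |9 − z₀| = |6| = 6 (distance from z₀ to the singularity z = 9).

c_0 = 1/36, c_1 = 1/108, c_2 = 1/432, c_3 = 1/1944; R = 6.


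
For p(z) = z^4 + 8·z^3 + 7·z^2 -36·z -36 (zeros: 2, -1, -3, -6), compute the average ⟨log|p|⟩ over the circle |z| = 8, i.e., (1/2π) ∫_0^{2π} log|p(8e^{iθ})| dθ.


Zeros: -6, -3, -1, 2; r = 8.
Inside |z| < r: -6, -3, -1, 2. Outside (|z| ≥ r): ∅.
p(0) = -36, so log|p(0)| = log(36) = 3.5835.
Apply Jensen: I(r) = log|p(0)| + Σ_k log(r/|z_k|), summed over zeros inside |z| < r.
  log(r/|z_k|) for z_k = 2: log(8/2) = 1.3863
  log(r/|z_k|) for z_k = -1: log(8/1) = 2.0794
  log(r/|z_k|) for z_k = -3: log(8/3) = 0.9808
  log(r/|z_k|) for z_k = -6: log(8/6) = 0.2877
Sum over inside zeros: 4.7342.
I(r) = log|p(0)| + (inside sum) = 3.5835 + 4.7342 = 8.3178.
Closed form (all zeros inside, monic): I(r) = n·log(r) = 4·log(8) = 8.3178. ✓

I(r) ≈ 8.3178.
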